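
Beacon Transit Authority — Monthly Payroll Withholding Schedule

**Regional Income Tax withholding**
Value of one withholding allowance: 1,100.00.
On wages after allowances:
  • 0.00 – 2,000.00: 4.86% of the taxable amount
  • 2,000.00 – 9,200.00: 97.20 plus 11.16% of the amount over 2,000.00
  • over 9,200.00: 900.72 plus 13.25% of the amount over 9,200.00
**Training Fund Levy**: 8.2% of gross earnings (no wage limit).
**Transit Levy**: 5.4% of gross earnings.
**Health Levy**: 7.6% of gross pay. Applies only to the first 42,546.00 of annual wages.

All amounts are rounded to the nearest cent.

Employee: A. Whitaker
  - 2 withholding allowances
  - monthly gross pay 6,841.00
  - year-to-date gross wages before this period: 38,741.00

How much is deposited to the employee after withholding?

5,229.51

Regional Income Tax: taxable = 6,841.00 − 2×1,100.00 = 4,641.00
  97.20 + 11.16% × (4,641.00 − 2,000.00) = 97.20 + 11.16% × 2,641.00 = 391.94
Training Fund Levy: 8.2% × 6,841.00 = 560.96
Transit Levy: 5.4% × 6,841.00 = 369.41
Health Levy: cap 42,546.00 − YTD 38,741.00 = 3,805.00 subject; 7.6% × 3,805.00 = 289.18
Total withheld: 391.94 + 560.96 + 369.41 + 289.18 = 1,611.49
Net pay: 6,841.00 − 1,611.49 = 5,229.51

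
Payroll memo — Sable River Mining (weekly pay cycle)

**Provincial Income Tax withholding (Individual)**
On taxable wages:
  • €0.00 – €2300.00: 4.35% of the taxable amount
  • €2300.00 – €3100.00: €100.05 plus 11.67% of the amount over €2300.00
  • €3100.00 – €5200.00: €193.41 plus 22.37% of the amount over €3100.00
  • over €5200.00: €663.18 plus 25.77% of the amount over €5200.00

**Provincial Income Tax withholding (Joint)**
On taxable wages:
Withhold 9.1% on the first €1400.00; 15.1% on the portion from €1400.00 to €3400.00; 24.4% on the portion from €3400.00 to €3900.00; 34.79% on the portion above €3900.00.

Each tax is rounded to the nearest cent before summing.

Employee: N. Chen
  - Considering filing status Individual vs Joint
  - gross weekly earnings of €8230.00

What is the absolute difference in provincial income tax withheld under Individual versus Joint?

Provincial Income Tax (Individual): taxable = €8230.00
  €663.18 + 25.77% × (€8230.00 − €5200.00) = €663.18 + 25.77% × €3030.00 = €1444.01
Provincial Income Tax (Joint): taxable = €8230.00
  €551.40 + 34.79% × (€8230.00 − €3900.00) = €551.40 + 34.79% × €4330.00 = €2057.81
Difference: |€1444.01 − €2057.81| = €613.80 (higher under Joint)

€613.80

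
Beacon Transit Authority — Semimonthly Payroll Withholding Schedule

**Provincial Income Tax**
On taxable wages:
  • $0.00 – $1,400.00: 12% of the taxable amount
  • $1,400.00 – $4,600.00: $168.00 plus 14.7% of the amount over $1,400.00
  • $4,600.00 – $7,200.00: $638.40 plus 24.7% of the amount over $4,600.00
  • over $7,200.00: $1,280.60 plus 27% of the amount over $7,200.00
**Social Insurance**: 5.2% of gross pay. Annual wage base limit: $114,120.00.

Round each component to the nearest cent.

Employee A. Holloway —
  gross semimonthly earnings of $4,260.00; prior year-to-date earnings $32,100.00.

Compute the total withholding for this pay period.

Provincial Income Tax: taxable = $4,260.00
  $168.00 + 14.7% × ($4,260.00 − $1,400.00) = $168.00 + 14.7% × $2,860.00 = $588.42
Social Insurance: 5.2% × $4,260.00 = $221.52
Total: $588.42 + $221.52 = $809.94

$809.94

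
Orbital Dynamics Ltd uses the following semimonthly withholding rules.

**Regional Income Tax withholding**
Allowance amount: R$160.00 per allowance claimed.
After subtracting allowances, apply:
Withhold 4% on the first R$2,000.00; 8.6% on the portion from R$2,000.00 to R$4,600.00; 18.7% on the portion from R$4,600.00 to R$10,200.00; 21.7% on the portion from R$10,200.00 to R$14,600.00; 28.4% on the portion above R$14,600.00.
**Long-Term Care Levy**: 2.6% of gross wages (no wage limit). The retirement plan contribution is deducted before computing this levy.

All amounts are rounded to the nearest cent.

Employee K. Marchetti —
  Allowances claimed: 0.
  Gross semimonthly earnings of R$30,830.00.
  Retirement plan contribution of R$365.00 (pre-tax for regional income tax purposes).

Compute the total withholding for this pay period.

R$7,603.35

Regional Income Tax: taxable = R$30,830.00 − R$365.00 = R$30,465.00
  R$2,305.60 + 28.4% × (R$30,465.00 − R$14,600.00) = R$2,305.60 + 28.4% × R$15,865.00 = R$6,811.26
Long-Term Care Levy: 2.6% × R$30,465.00 = R$792.09
Total: R$6,811.26 + R$792.09 = R$7,603.35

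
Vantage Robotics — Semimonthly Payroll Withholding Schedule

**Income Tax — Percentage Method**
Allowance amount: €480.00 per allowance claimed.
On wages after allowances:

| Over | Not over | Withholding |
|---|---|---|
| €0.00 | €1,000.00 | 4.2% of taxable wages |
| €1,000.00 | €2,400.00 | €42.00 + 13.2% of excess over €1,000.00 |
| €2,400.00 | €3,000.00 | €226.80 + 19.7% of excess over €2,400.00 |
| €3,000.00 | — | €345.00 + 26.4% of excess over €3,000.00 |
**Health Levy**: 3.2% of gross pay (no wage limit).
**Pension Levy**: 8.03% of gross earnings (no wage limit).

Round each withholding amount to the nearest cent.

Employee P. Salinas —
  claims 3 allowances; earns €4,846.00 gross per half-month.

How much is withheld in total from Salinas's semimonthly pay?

€996.38

Income Tax: taxable = €4,846.00 − 3×€480.00 = €3,406.00
  €345.00 + 26.4% × (€3,406.00 − €3,000.00) = €345.00 + 26.4% × €406.00 = €452.18
Health Levy: 3.2% × €4,846.00 = €155.07
Pension Levy: 8.03% × €4,846.00 = €389.13
Total: €452.18 + €155.07 + €389.13 = €996.38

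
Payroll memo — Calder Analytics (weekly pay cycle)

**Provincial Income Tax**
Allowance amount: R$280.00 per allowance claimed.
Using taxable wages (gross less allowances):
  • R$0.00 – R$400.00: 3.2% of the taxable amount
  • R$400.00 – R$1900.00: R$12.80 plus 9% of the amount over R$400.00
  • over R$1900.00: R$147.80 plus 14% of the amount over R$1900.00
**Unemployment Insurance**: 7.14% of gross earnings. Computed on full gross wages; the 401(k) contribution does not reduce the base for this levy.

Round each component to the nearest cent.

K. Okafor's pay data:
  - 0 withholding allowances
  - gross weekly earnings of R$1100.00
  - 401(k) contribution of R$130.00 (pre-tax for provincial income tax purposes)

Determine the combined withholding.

R$142.64

Provincial Income Tax: taxable = R$1100.00 − R$130.00 = R$970.00
  R$12.80 + 9% × (R$970.00 − R$400.00) = R$12.80 + 9% × R$570.00 = R$64.10
Unemployment Insurance: 7.14% × R$1100.00 = R$78.54
Total: R$64.10 + R$78.54 = R$142.64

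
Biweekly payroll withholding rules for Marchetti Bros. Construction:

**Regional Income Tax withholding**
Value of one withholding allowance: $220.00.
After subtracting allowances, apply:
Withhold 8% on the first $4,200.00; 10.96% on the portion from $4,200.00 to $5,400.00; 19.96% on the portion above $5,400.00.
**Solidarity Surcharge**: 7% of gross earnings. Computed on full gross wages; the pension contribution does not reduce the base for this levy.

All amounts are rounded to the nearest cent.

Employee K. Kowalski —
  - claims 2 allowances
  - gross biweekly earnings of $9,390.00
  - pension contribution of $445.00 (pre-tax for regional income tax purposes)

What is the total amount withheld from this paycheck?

Regional Income Tax: taxable = $9,390.00 − $445.00 − 2×$220.00 = $8,505.00
  $467.52 + 19.96% × ($8,505.00 − $5,400.00) = $467.52 + 19.96% × $3,105.00 = $1,087.28
Solidarity Surcharge: 7% × $9,390.00 = $657.30
Total: $1,087.28 + $657.30 = $1,744.58

$1,744.58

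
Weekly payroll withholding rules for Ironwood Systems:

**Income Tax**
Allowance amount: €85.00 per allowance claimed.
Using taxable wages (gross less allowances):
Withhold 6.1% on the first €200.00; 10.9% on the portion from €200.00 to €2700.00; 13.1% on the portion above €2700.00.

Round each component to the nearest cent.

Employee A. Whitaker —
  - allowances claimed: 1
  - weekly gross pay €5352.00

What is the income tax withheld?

€620.98

Income Tax: taxable = €5352.00 − 1×€85.00 = €5267.00
  €284.70 + 13.1% × (€5267.00 − €2700.00) = €284.70 + 13.1% × €2567.00 = €620.98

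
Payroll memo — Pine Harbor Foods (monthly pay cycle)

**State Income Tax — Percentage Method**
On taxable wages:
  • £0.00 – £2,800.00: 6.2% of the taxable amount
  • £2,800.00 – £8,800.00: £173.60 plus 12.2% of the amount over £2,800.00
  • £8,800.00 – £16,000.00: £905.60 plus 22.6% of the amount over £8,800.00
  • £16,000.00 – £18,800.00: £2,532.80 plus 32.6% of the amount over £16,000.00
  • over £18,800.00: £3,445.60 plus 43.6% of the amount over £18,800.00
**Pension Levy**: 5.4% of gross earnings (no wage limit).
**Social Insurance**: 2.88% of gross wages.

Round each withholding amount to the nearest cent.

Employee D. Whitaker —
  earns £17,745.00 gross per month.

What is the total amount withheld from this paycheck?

£4,570.96

State Income Tax: taxable = £17,745.00
  £2,532.80 + 32.6% × (£17,745.00 − £16,000.00) = £2,532.80 + 32.6% × £1,745.00 = £3,101.67
Pension Levy: 5.4% × £17,745.00 = £958.23
Social Insurance: 2.88% × £17,745.00 = £511.06
Total: £3,101.67 + £958.23 + £511.06 = £4,570.96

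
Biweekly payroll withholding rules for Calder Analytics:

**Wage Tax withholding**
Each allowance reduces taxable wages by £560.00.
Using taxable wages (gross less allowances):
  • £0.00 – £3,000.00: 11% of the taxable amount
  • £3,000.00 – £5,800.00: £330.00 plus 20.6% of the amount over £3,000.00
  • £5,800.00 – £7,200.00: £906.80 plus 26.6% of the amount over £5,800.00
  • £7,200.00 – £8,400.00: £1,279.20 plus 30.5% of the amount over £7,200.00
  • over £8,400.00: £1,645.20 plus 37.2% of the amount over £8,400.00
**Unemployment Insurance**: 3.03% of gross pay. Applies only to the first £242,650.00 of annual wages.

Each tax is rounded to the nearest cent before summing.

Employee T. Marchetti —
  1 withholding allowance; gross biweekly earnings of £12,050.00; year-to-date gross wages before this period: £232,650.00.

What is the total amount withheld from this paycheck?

£3,097.68

Wage Tax: taxable = £12,050.00 − 1×£560.00 = £11,490.00
  £1,645.20 + 37.2% × (£11,490.00 − £8,400.00) = £1,645.20 + 37.2% × £3,090.00 = £2,794.68
Unemployment Insurance: cap £242,650.00 − YTD £232,650.00 = £10,000.00 subject; 3.03% × £10,000.00 = £303.00
Total: £2,794.68 + £303.00 = £3,097.68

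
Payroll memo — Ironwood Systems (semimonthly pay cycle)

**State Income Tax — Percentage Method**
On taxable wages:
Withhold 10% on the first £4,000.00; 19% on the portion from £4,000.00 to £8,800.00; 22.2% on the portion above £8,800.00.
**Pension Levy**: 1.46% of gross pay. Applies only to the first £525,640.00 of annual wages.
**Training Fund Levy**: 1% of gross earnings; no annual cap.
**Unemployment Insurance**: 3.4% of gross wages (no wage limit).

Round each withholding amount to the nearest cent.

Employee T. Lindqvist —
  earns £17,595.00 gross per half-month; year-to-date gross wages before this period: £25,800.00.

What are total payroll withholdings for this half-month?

£4,295.56

State Income Tax: taxable = £17,595.00
  £1,312.00 + 22.2% × (£17,595.00 − £8,800.00) = £1,312.00 + 22.2% × £8,795.00 = £3,264.49
Pension Levy: 1.46% × £17,595.00 = £256.89
Training Fund Levy: 1% × £17,595.00 = £175.95
Unemployment Insurance: 3.4% × £17,595.00 = £598.23
Total: £3,264.49 + £256.89 + £175.95 + £598.23 = £4,295.56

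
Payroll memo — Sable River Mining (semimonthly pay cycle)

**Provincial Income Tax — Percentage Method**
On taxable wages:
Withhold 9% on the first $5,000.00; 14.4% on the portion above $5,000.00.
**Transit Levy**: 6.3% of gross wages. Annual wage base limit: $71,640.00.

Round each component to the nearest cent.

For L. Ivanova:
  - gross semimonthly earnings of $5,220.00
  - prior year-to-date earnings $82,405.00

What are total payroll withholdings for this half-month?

Provincial Income Tax: taxable = $5,220.00
  $450.00 + 14.4% × ($5,220.00 − $5,000.00) = $450.00 + 14.4% × $220.00 = $481.68
Transit Levy: YTD $82,405.00 ≥ cap $71,640.00 → $0.00
Total: $481.68 + $0.00 = $481.68

$481.68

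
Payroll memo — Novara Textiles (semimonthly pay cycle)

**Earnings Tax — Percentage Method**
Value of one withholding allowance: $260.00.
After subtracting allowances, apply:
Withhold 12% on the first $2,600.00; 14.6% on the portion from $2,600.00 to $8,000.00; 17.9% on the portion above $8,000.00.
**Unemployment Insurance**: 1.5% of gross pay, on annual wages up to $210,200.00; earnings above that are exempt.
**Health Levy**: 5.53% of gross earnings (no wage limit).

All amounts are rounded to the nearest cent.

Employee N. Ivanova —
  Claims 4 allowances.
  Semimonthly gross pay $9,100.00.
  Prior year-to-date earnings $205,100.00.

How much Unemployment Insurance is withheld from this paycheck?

$76.50

Unemployment Insurance: cap $210,200.00 − YTD $205,100.00 = $5,100.00 subject; 1.5% × $5,100.00 = $76.50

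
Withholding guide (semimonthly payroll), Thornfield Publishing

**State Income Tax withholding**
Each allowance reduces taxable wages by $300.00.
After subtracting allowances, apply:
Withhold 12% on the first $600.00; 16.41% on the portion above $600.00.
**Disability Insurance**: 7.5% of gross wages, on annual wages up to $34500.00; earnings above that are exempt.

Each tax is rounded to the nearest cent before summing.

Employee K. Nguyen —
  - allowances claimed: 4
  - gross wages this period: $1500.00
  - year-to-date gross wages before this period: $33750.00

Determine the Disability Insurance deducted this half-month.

Disability Insurance: cap $34500.00 − YTD $33750.00 = $750.00 subject; 7.5% × $750.00 = $56.25

$56.25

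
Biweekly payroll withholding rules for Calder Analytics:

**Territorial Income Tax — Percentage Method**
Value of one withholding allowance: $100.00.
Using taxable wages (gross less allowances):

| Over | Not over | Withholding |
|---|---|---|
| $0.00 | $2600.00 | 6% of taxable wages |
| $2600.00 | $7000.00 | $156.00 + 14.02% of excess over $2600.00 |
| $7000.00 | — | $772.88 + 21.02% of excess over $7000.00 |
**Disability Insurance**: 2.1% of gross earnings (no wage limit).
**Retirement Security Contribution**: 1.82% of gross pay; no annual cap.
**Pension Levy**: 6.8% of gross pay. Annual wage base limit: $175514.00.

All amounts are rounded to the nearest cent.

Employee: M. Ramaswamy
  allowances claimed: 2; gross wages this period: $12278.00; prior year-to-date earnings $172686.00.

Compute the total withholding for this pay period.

Territorial Income Tax: taxable = $12278.00 − 2×$100.00 = $12078.00
  $772.88 + 21.02% × ($12078.00 − $7000.00) = $772.88 + 21.02% × $5078.00 = $1840.28
Disability Insurance: 2.1% × $12278.00 = $257.84
Retirement Security Contribution: 1.82% × $12278.00 = $223.46
Pension Levy: cap $175514.00 − YTD $172686.00 = $2828.00 subject; 6.8% × $2828.00 = $192.30
Total: $1840.28 + $257.84 + $223.46 + $192.30 = $2513.88

$2513.88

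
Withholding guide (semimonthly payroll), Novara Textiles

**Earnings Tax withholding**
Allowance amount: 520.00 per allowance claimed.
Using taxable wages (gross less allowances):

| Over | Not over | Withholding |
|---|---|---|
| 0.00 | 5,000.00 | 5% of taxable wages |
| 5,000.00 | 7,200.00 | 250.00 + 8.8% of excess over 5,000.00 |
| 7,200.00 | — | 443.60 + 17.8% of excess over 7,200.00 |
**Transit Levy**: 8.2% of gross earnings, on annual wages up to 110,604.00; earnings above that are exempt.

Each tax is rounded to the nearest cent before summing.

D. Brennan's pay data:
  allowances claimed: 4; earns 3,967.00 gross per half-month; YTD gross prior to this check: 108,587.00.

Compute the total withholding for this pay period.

Earnings Tax: taxable = 3,967.00 − 4×520.00 = 1,887.00
  5% × 1,887.00 = 94.35
Transit Levy: cap 110,604.00 − YTD 108,587.00 = 2,017.00 subject; 8.2% × 2,017.00 = 165.39
Total: 94.35 + 165.39 = 259.74

259.74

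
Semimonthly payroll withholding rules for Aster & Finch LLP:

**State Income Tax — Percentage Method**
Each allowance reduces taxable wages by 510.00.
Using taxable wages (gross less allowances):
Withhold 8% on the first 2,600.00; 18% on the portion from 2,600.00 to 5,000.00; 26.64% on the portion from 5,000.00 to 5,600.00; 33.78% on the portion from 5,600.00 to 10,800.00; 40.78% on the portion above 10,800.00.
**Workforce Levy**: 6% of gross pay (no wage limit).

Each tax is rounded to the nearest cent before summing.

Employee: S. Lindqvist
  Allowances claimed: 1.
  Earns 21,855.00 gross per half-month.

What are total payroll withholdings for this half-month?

State Income Tax: taxable = 21,855.00 − 1×510.00 = 21,345.00
  2,556.40 + 40.78% × (21,345.00 − 10,800.00) = 2,556.40 + 40.78% × 10,545.00 = 6,856.65
Workforce Levy: 6% × 21,855.00 = 1,311.30
Total: 6,856.65 + 1,311.30 = 8,167.95

8,167.95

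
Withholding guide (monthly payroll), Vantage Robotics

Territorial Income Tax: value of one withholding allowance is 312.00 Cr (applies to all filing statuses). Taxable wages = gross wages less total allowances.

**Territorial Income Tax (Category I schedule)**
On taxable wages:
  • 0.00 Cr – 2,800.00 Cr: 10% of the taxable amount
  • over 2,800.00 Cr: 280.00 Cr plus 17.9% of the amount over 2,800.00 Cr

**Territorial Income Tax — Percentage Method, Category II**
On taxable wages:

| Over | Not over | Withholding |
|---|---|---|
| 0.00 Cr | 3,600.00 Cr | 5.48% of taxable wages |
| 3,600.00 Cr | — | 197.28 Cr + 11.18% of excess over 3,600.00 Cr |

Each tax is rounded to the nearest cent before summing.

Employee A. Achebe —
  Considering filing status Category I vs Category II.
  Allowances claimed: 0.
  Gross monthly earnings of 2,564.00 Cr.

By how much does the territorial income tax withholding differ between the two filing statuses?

Territorial Income Tax (Category I): taxable = 2,564.00 Cr
  10% × 2,564.00 Cr = 256.40 Cr
Territorial Income Tax (Category II): taxable = 2,564.00 Cr
  5.48% × 2,564.00 Cr = 140.51 Cr
Difference: |256.40 Cr − 140.51 Cr| = 115.89 Cr (higher under Category I)

115.89 Cr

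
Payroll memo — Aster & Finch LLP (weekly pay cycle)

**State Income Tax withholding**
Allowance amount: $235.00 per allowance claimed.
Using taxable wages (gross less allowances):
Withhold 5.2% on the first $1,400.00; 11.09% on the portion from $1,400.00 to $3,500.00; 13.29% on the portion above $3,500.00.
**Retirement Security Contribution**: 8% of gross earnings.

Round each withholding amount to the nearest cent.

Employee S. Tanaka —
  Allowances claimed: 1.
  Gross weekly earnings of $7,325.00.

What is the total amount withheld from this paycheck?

State Income Tax: taxable = $7,325.00 − 1×$235.00 = $7,090.00
  $305.69 + 13.29% × ($7,090.00 − $3,500.00) = $305.69 + 13.29% × $3,590.00 = $782.80
Retirement Security Contribution: 8% × $7,325.00 = $586.00
Total: $782.80 + $586.00 = $1,368.80

$1,368.80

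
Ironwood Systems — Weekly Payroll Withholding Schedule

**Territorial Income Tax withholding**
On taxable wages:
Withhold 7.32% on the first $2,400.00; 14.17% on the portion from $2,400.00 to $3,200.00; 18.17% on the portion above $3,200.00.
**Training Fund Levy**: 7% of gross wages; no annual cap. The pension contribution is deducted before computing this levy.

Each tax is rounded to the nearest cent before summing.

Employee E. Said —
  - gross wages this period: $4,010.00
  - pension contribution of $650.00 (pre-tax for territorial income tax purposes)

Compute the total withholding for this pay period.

$553.31

Territorial Income Tax: taxable = $4,010.00 − $650.00 = $3,360.00
  $289.04 + 18.17% × ($3,360.00 − $3,200.00) = $289.04 + 18.17% × $160.00 = $318.11
Training Fund Levy: 7% × $3,360.00 = $235.20
Total: $318.11 + $235.20 = $553.31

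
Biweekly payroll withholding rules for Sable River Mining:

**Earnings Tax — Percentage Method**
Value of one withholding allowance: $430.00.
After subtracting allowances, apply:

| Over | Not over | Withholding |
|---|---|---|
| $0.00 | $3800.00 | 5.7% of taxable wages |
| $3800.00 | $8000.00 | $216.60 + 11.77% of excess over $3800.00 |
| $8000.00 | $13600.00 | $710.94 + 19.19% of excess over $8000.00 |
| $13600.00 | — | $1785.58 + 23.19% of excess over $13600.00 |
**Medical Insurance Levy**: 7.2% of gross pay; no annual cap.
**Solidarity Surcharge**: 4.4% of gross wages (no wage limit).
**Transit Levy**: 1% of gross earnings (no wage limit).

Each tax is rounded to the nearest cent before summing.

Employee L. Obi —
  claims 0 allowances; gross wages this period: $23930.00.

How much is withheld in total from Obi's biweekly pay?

$7196.29

Earnings Tax: taxable = $23930.00
  $1785.58 + 23.19% × ($23930.00 − $13600.00) = $1785.58 + 23.19% × $10330.00 = $4181.11
Medical Insurance Levy: 7.2% × $23930.00 = $1722.96
Solidarity Surcharge: 4.4% × $23930.00 = $1052.92
Transit Levy: 1% × $23930.00 = $239.30
Total: $4181.11 + $1722.96 + $1052.92 + $239.30 = $7196.29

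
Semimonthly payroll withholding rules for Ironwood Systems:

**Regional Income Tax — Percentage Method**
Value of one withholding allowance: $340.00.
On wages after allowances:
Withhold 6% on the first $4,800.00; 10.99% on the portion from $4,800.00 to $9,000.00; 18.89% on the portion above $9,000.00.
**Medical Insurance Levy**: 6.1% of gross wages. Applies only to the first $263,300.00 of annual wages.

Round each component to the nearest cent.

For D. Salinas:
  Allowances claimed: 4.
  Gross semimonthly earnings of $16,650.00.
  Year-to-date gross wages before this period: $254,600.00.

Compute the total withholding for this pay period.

Regional Income Tax: taxable = $16,650.00 − 4×$340.00 = $15,290.00
  $749.58 + 18.89% × ($15,290.00 − $9,000.00) = $749.58 + 18.89% × $6,290.00 = $1,937.76
Medical Insurance Levy: cap $263,300.00 − YTD $254,600.00 = $8,700.00 subject; 6.1% × $8,700.00 = $530.70
Total: $1,937.76 + $530.70 = $2,468.46

$2,468.46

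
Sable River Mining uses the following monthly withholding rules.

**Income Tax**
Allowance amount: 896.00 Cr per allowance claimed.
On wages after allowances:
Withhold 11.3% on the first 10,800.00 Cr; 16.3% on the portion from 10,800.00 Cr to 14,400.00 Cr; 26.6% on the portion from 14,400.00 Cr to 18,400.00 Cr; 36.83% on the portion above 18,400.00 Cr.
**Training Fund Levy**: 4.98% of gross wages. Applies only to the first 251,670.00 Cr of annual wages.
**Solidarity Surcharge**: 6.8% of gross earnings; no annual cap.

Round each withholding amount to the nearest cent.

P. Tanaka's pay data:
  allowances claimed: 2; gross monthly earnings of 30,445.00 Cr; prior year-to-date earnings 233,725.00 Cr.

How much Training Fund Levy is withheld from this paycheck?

893.66 Cr

Training Fund Levy: cap 251,670.00 Cr − YTD 233,725.00 Cr = 17,945.00 Cr subject; 4.98% × 17,945.00 Cr = 893.66 Cr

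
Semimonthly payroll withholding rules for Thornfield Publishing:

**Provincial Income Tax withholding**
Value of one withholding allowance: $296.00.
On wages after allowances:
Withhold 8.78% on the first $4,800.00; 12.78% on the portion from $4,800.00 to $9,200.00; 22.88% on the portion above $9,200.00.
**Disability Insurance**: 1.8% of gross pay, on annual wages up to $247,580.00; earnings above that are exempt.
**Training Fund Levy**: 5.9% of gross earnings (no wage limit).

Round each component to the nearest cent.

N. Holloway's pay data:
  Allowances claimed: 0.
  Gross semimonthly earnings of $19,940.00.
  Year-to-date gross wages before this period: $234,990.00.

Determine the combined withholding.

$4,844.15

Provincial Income Tax: taxable = $19,940.00
  $983.76 + 22.88% × ($19,940.00 − $9,200.00) = $983.76 + 22.88% × $10,740.00 = $3,441.07
Disability Insurance: cap $247,580.00 − YTD $234,990.00 = $12,590.00 subject; 1.8% × $12,590.00 = $226.62
Training Fund Levy: 5.9% × $19,940.00 = $1,176.46
Total: $3,441.07 + $226.62 + $1,176.46 = $4,844.15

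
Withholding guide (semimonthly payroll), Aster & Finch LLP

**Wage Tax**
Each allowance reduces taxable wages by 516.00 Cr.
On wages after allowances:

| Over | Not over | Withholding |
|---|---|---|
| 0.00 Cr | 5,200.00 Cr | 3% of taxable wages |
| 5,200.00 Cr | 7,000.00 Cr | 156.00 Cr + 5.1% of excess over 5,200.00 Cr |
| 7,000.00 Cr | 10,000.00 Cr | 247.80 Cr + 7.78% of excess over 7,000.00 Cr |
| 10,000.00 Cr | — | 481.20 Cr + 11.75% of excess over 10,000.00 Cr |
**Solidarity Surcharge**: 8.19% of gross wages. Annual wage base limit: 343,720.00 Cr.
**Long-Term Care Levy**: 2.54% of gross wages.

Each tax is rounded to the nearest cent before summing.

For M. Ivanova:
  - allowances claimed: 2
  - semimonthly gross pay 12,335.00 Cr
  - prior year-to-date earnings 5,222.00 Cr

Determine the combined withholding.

1,957.85 Cr

Wage Tax: taxable = 12,335.00 Cr − 2×516.00 Cr = 11,303.00 Cr
  481.20 Cr + 11.75% × (11,303.00 Cr − 10,000.00 Cr) = 481.20 Cr + 11.75% × 1,303.00 Cr = 634.30 Cr
Solidarity Surcharge: 8.19% × 12,335.00 Cr = 1,010.24 Cr
Long-Term Care Levy: 2.54% × 12,335.00 Cr = 313.31 Cr
Total: 634.30 Cr + 1,010.24 Cr + 313.31 Cr = 1,957.85 Cr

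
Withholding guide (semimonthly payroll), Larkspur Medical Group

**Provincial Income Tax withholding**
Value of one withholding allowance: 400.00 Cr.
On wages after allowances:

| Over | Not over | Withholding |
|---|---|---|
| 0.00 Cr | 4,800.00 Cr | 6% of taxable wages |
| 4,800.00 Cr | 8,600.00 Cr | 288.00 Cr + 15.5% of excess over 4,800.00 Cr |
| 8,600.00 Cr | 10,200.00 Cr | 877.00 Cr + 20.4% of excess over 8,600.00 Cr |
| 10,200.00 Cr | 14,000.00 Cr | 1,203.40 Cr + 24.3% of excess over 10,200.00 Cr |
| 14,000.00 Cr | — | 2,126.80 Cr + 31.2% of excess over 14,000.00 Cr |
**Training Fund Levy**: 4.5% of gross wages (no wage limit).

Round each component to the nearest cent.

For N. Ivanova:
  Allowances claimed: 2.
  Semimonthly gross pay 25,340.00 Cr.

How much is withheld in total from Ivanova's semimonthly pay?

Provincial Income Tax: taxable = 25,340.00 Cr − 2×400.00 Cr = 24,540.00 Cr
  2,126.80 Cr + 31.2% × (24,540.00 Cr − 14,000.00 Cr) = 2,126.80 Cr + 31.2% × 10,540.00 Cr = 5,415.28 Cr
Training Fund Levy: 4.5% × 25,340.00 Cr = 1,140.30 Cr
Total: 5,415.28 Cr + 1,140.30 Cr = 6,555.58 Cr

6,555.58 Cr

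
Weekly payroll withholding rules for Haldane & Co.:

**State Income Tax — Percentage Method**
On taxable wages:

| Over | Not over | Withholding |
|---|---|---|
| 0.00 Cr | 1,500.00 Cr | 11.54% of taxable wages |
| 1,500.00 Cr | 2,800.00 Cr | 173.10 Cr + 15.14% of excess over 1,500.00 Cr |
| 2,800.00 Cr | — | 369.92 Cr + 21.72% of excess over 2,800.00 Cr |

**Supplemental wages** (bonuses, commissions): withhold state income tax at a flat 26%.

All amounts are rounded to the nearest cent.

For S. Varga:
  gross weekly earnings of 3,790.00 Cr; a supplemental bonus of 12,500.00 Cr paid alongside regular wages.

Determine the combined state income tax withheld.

3,834.95 Cr

State Income Tax: taxable = 3,790.00 Cr
  369.92 Cr + 21.72% × (3,790.00 Cr − 2,800.00 Cr) = 369.92 Cr + 21.72% × 990.00 Cr = 584.95 Cr
Supplemental (26% flat on bonus): 26% × 12,500.00 Cr = 3,250.00 Cr
Total state income tax: 584.95 Cr + 3,250.00 Cr = 3,834.95 Cr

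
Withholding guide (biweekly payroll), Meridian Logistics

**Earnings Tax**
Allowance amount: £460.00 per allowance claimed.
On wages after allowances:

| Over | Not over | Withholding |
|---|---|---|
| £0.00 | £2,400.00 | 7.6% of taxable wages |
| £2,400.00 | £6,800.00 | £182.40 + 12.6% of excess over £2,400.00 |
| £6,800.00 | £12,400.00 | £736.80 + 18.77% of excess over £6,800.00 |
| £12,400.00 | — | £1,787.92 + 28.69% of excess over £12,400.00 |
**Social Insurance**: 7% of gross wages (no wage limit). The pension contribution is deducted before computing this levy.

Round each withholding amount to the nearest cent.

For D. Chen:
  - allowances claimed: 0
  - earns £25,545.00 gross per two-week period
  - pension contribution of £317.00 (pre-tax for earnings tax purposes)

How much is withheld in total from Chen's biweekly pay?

£7,234.23

Earnings Tax: taxable = £25,545.00 − £317.00 = £25,228.00
  £1,787.92 + 28.69% × (£25,228.00 − £12,400.00) = £1,787.92 + 28.69% × £12,828.00 = £5,468.27
Social Insurance: 7% × £25,228.00 = £1,765.96
Total: £5,468.27 + £1,765.96 = £7,234.23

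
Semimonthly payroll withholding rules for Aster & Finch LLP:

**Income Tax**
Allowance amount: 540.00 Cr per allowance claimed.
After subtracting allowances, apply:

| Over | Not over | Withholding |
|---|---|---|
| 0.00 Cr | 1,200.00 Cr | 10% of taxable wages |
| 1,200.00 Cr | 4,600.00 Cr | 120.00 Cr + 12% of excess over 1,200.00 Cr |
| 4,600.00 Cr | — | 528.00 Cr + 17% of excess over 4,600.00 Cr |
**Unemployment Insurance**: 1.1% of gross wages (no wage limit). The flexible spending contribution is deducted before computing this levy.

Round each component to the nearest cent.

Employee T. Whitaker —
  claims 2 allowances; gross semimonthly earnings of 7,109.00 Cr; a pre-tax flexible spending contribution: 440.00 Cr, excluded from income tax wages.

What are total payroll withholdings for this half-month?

769.49 Cr

Income Tax: taxable = 7,109.00 Cr − 440.00 Cr − 2×540.00 Cr = 5,589.00 Cr
  528.00 Cr + 17% × (5,589.00 Cr − 4,600.00 Cr) = 528.00 Cr + 17% × 989.00 Cr = 696.13 Cr
Unemployment Insurance: 1.1% × 6,669.00 Cr = 73.36 Cr
Total: 696.13 Cr + 73.36 Cr = 769.49 Cr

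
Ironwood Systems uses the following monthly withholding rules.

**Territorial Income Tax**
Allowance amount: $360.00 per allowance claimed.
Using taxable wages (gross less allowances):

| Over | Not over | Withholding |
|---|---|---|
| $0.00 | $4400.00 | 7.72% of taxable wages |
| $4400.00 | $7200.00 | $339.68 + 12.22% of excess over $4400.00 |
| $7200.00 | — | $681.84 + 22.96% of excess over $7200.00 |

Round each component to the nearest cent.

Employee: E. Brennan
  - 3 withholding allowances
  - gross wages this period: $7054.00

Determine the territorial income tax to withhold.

Territorial Income Tax: taxable = $7054.00 − 3×$360.00 = $5974.00
  $339.68 + 12.22% × ($5974.00 − $4400.00) = $339.68 + 12.22% × $1574.00 = $532.02

$532.02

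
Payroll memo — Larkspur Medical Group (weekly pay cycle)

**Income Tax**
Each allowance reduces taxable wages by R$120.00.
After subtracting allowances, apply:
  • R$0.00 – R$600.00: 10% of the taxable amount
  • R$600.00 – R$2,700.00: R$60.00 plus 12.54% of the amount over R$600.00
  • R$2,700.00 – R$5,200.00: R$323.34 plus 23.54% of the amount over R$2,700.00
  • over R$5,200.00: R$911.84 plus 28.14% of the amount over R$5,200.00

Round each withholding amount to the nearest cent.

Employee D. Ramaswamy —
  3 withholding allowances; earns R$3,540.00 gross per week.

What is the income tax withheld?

Income Tax: taxable = R$3,540.00 − 3×R$120.00 = R$3,180.00
  R$323.34 + 23.54% × (R$3,180.00 − R$2,700.00) = R$323.34 + 23.54% × R$480.00 = R$436.33

R$436.33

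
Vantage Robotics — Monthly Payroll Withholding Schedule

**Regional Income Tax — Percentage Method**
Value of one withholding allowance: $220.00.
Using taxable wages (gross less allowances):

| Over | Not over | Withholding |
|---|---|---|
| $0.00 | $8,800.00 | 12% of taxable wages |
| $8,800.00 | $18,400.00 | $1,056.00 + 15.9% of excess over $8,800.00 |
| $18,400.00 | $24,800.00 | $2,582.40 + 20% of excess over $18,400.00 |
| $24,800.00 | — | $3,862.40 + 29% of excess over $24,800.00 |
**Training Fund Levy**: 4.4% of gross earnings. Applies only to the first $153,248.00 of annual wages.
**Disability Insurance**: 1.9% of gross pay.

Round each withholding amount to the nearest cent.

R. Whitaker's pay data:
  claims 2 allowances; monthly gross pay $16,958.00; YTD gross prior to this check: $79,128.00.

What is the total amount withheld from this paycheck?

Regional Income Tax: taxable = $16,958.00 − 2×$220.00 = $16,518.00
  $1,056.00 + 15.9% × ($16,518.00 − $8,800.00) = $1,056.00 + 15.9% × $7,718.00 = $2,283.16
Training Fund Levy: 4.4% × $16,958.00 = $746.15
Disability Insurance: 1.9% × $16,958.00 = $322.20
Total: $2,283.16 + $746.15 + $322.20 = $3,351.51

$3,351.51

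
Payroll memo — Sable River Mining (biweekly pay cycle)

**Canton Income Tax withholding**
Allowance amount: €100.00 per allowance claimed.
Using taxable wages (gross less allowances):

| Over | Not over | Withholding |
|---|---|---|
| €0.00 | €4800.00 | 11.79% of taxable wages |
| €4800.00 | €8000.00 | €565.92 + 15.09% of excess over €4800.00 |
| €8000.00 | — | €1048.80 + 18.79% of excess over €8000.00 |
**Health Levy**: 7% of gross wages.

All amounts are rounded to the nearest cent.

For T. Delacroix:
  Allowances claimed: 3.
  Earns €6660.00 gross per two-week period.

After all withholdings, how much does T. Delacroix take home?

€5392.48

Canton Income Tax: taxable = €6660.00 − 3×€100.00 = €6360.00
  €565.92 + 15.09% × (€6360.00 − €4800.00) = €565.92 + 15.09% × €1560.00 = €801.32
Health Levy: 7% × €6660.00 = €466.20
Total withheld: €801.32 + €466.20 = €1267.52
Net pay: €6660.00 − €1267.52 = €5392.48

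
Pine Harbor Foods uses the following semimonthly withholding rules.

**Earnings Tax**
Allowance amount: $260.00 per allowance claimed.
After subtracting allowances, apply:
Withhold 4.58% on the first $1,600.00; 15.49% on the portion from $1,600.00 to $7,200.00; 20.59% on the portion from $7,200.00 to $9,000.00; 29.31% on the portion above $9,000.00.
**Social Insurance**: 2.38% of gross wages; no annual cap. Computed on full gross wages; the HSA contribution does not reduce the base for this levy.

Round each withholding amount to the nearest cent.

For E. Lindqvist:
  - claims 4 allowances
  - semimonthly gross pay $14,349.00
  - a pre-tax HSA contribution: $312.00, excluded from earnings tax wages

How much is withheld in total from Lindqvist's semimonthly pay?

Earnings Tax: taxable = $14,349.00 − $312.00 − 4×$260.00 = $12,997.00
  $1,311.34 + 29.31% × ($12,997.00 − $9,000.00) = $1,311.34 + 29.31% × $3,997.00 = $2,482.86
Social Insurance: 2.38% × $14,349.00 = $341.51
Total: $2,482.86 + $341.51 = $2,824.37

$2,824.37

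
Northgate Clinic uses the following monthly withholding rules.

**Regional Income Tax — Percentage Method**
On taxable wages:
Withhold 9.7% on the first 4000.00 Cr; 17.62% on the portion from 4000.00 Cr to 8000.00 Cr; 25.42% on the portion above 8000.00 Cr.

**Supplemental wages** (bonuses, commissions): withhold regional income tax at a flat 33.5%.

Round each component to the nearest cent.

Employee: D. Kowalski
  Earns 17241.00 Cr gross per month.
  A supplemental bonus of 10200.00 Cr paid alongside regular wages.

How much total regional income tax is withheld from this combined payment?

6858.86 Cr

Regional Income Tax: taxable = 17241.00 Cr
  1092.80 Cr + 25.42% × (17241.00 Cr − 8000.00 Cr) = 1092.80 Cr + 25.42% × 9241.00 Cr = 3441.86 Cr
Supplemental (33.5% flat on bonus): 33.5% × 10200.00 Cr = 3417.00 Cr
Total regional income tax: 3441.86 Cr + 3417.00 Cr = 6858.86 Cr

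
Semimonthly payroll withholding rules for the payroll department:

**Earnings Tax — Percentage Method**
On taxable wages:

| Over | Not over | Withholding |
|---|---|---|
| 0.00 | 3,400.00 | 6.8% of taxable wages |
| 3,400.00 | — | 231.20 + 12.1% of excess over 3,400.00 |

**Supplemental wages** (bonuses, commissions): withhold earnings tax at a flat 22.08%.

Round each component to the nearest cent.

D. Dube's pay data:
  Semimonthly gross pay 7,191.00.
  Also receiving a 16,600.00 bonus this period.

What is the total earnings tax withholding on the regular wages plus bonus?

4,355.19

Earnings Tax: taxable = 7,191.00
  231.20 + 12.1% × (7,191.00 − 3,400.00) = 231.20 + 12.1% × 3,791.00 = 689.91
Supplemental (22.08% flat on bonus): 22.08% × 16,600.00 = 3,665.28
Total earnings tax: 689.91 + 3,665.28 = 4,355.19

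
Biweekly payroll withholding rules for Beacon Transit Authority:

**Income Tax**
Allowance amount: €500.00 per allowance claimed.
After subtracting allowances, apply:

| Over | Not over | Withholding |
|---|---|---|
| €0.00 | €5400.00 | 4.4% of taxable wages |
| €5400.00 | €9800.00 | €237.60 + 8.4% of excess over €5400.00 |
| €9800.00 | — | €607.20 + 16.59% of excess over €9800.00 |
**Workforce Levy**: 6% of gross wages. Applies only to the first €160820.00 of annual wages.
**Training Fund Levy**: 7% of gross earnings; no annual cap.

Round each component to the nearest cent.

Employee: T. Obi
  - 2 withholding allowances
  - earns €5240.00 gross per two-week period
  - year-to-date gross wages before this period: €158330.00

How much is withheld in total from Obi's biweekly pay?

Income Tax: taxable = €5240.00 − 2×€500.00 = €4240.00
  4.4% × €4240.00 = €186.56
Workforce Levy: cap €160820.00 − YTD €158330.00 = €2490.00 subject; 6% × €2490.00 = €149.40
Training Fund Levy: 7% × €5240.00 = €366.80
Total: €186.56 + €149.40 + €366.80 = €702.76

€702.76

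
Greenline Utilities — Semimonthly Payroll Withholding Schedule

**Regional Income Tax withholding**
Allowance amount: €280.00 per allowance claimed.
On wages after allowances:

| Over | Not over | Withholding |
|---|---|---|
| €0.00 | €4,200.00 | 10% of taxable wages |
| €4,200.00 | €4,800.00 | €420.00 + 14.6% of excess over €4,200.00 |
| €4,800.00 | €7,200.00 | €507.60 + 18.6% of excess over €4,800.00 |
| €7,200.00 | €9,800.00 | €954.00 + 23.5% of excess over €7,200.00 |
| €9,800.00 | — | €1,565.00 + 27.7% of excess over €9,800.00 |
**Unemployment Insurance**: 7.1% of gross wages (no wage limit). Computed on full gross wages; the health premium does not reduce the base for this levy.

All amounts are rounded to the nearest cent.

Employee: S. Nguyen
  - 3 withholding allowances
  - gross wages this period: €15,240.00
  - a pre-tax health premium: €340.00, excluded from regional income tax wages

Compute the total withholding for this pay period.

€3,827.06

Regional Income Tax: taxable = €15,240.00 − €340.00 − 3×€280.00 = €14,060.00
  €1,565.00 + 27.7% × (€14,060.00 − €9,800.00) = €1,565.00 + 27.7% × €4,260.00 = €2,745.02
Unemployment Insurance: 7.1% × €15,240.00 = €1,082.04
Total: €2,745.02 + €1,082.04 = €3,827.06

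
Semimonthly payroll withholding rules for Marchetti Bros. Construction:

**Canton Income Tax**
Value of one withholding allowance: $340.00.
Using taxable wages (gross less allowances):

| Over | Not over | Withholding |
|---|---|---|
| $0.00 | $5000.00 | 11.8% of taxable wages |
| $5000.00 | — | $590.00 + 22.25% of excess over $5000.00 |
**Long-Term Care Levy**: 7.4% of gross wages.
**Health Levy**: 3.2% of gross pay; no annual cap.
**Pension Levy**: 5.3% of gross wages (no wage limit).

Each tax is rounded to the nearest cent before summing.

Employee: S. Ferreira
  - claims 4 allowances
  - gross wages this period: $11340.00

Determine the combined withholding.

$3501.11

Canton Income Tax: taxable = $11340.00 − 4×$340.00 = $9980.00
  $590.00 + 22.25% × ($9980.00 − $5000.00) = $590.00 + 22.25% × $4980.00 = $1698.05
Long-Term Care Levy: 7.4% × $11340.00 = $839.16
Health Levy: 3.2% × $11340.00 = $362.88
Pension Levy: 5.3% × $11340.00 = $601.02
Total: $1698.05 + $839.16 + $362.88 + $601.02 = $3501.11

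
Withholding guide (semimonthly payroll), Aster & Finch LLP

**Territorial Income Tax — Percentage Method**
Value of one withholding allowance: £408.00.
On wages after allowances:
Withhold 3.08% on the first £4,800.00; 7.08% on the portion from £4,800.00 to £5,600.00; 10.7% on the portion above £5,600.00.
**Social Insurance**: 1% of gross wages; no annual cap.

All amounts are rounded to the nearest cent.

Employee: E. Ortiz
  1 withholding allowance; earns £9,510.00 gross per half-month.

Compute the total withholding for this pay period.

£674.29

Territorial Income Tax: taxable = £9,510.00 − 1×£408.00 = £9,102.00
  £204.48 + 10.7% × (£9,102.00 − £5,600.00) = £204.48 + 10.7% × £3,502.00 = £579.19
Social Insurance: 1% × £9,510.00 = £95.10
Total: £579.19 + £95.10 = £674.29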